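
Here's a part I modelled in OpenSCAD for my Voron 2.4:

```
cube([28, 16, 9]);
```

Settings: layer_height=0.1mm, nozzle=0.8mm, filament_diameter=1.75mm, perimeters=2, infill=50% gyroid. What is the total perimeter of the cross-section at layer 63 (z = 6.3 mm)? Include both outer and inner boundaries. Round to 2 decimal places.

At z = 6.3 mm: the 28×16 cube contributes its full rectangle (perimeter 88.00 mm). Overall, the cross-section is a single solid region. Total boundary length (outer) = 88.00 mm.

88.00 mm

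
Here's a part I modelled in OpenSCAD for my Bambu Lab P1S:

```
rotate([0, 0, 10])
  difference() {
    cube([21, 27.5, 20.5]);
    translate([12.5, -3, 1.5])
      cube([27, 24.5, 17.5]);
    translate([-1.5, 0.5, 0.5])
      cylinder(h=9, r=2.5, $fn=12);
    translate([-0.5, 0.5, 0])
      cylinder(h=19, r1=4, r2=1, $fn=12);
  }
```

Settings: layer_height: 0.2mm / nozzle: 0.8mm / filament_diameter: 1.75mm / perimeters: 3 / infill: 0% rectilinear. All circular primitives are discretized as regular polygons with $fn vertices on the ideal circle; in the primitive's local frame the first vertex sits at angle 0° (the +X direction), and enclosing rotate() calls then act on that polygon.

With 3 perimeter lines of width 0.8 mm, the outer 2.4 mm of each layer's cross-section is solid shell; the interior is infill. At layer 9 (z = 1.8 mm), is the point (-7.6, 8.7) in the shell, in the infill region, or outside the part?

At z = 1.8 mm: the cube is present — its section is the full 21×27.5 rectangle; the cube at (12.5, -3) is present — its section is the full 27×24.5 rectangle; the cylinder at (-1.5, 0.5): section is a regular 12-gon, circumradius r=2.5; the cone at (-0.5, 0.5) (r1=4→r2=1) has section circumradius 3.716 here — a regular 12-gon; Taking the first minus the rest: starting from the 21×27.5 cube, the 27×24.5 cube at (12.5, -3) partially overlaps it — only the 182.75 mm² overlap (of its 661.50 mm²) is removed, clipping the outline; the r=2.5 cylinder at (-1.5, 0.5) partially overlaps it — only the 1.73 mm² overlap (of its 18.75 mm²) is removed, clipping the outline; the cone at (-0.5, 0.5) partially overlaps it — only the 8.38 mm² overlap (of its 41.42 mm²) is removed, clipping the outline — 1 connected region; (whole slice rotated 10° about Z — lengths, areas and connectivity unchanged). Overall, the cross-section is a single solid region. Undo the 10° rotation: the query point maps to (-5.974, 9.888) in the un-rotated model frame. The nearest boundary edge runs (0.00, 4.08)→(0.00, 27.50); distance from the point to it = 5.97 mm. The point is not inside any of the regions above, so it lies outside the cross-section (5.97 mm from the nearest boundary).

outside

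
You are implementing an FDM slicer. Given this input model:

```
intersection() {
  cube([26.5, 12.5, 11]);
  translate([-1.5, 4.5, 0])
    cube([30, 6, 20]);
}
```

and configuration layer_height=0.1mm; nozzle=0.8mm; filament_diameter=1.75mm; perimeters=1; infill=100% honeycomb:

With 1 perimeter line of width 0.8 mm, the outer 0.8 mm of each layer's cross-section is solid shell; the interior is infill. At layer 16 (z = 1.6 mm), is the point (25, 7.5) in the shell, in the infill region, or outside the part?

At z = 1.6 mm: the cube (footprint 26.5×12.5) is included at this height; the cube at (-1.5, 4.5) is present — its section is the full 30×6 rectangle; Taking the intersection: the 30×6 cube at (-1.5, 4.5) partially overlaps the 26.5×12.5 cube; clipping to the common part keeps 159.00 mm² — 1 connected region. Overall, the cross-section is a single solid region. The nearest boundary edge runs (26.50, 10.50)→(26.50, 4.50); distance from the point to it = 1.50 mm. The point is inside the cross-section and 1.50 mm from the nearest boundary — more than the 0.8 mm shell width (1 × 0.8), so it's in the infill interior.

infill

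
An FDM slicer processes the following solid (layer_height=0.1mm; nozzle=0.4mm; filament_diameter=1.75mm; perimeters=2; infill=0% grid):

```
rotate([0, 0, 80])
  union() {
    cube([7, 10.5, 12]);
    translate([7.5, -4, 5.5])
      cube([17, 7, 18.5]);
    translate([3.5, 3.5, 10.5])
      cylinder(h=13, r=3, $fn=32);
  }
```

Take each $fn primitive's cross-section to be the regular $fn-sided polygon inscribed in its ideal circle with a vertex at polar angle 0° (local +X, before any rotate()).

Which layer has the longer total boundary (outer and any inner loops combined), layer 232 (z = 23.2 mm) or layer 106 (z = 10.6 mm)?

layer 106 (z = 10.6 mm)

Layer 232 (z = 23.2): the cube does not reach this height (z outside [0, 12]); the 17×7 cube at (7.5, -4) contributes its full rectangle (perimeter 48.00 mm); the r=3 cylinder at (3.5, 3.5) gives a regular 32-gon of circumradius 3 (constant along its height) (perimeter = 2·32·3.000·sin(180°/32) = 18.82 mm); Merging all regions: the 2 present regions are separate (no shared area or edge), so areas and boundary lengths simply add and each stays a separate island — boundary = 66.82 mm; (rotated 80° about Z; rotation is an isometry so areas/perimeters/island counts are preserved). So its perimeter = 66.82 mm. Layer 106 (z = 10.6): the cube (footprint 7×10.5) is included at this height (perimeter 35.00 mm); the cube at (7.5, -4) is present — its section is the full 17×7 rectangle (perimeter 48.00 mm); the r=3 cylinder at (3.5, 3.5) gives a regular 32-gon of circumradius 3 (constant along its height) (perimeter = 2·32·3.000·sin(180°/32) = 18.82 mm); Taking the union: the regions partially overlap (shared area 28.09 mm²), so the edge portions inside another operand are dropped and the merged outline is re-measured after clipping — boundary = 83.00 mm; (rotated 80° about Z; rotation is an isometry so areas/perimeters/island counts are preserved). So its perimeter = 83.00 mm. Layer 106 is larger (83.00 vs 66.82 mm).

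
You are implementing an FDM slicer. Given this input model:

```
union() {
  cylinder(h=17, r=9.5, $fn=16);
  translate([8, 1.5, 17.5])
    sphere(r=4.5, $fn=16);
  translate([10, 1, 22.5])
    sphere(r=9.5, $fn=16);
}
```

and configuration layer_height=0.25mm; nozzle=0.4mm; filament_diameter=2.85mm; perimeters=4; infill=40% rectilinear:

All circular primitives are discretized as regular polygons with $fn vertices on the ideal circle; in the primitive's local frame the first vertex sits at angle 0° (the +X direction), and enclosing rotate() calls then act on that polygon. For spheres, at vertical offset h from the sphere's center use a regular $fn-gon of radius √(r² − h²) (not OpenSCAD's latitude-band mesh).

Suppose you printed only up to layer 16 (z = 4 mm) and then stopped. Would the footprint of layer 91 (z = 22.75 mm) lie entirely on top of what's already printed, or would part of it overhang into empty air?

Compare the two slices. At z = 4: the cylinder: section is a regular 16-gon, circumradius r=9.5 (area = (16/2)·9.500²·sin(360°/16) = 276.30 mm²); the sphere at (8, 1.5) is not intersected at this z (|z−center|=13.500 > r=4.5); the sphere at (10, 1) does not reach this height (|z−center|=18.500 > r=9.5); Taking the union: only the r=9.5 cylinder is present, so the union is just that shape — area = 276.30 mm². At z = 22.75: the cylinder does not reach this height (z outside [0, 17]); the sphere at (8, 1.5) is absent (|z−center|=5.250 > r=4.5); the r=9.5 sphere at (10, 1) slices to a regular 16-gon of circumradius 9.497 (√(r²−h²) with h=0.25 from center) (area = (16/2)·9.497²·sin(360°/16) = 276.11 mm²); Combining (union): only the r=9.5 sphere at (10, 1) is present, so the union is just that shape — area = 276.11 mm². Checking containment: at z = 22.75 the cross-section extends beyond the z = 4 cross-section by about 178.93 mm².

part overhangs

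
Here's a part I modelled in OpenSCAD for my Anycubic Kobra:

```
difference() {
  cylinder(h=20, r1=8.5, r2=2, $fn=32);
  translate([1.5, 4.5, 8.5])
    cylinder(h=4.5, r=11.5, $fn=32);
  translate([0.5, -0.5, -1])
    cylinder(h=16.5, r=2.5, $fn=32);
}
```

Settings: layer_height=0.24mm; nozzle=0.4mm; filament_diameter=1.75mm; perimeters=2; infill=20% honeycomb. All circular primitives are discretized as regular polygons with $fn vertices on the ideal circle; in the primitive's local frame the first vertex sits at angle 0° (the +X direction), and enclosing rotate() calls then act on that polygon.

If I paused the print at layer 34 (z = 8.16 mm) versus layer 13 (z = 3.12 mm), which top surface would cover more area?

Layer 34 (z = 8.16): the cone (r1=8.5→r2=2) has section circumradius 5.848 here — a regular 32-gon (area = (32/2)·5.848²·sin(360°/32) = 106.75 mm²); the cylinder at (1.5, 4.5) is absent (z outside [8.5, 13]); the cylinder at (0.5, -0.5): section is a regular 32-gon, circumradius r=2.5 (area = (32/2)·2.500²·sin(360°/32) = 19.51 mm²); After the difference (first − rest): starting from the cone (106.75 mm²), the r=2.5 cylinder at (0.5, -0.5) lies wholly inside it (removes its full 19.51 mm² and its 15.68 mm outline becomes a hole wall) — area = 87.24 mm². So its area = 87.24 mm². Layer 13 (z = 3.12): the cone: at t=0.156 of its height the radius interpolates to r₁+(r₂−r₁)t = 7.486, giving a regular 32-gon of that circumradius (area = (32/2)·7.486²·sin(360°/32) = 174.93 mm²); the cylinder at (1.5, 4.5) is absent (z outside [8.5, 13]); the r=2.5 cylinder at (0.5, -0.5) contributes a regular 32-gon of circumradius 2.5 (area = (32/2)·2.500²·sin(360°/32) = 19.51 mm²); After the difference (first − rest): starting from the cone (174.93 mm²), the r=2.5 cylinder at (0.5, -0.5) lies wholly inside it (removes its full 19.51 mm² and its 15.68 mm outline becomes a hole wall) — area = 155.42 mm². So its area = 155.42 mm². Layer 13 is larger (155.42 vs 87.24 mm²).

layer 13 (z = 3.12 mm)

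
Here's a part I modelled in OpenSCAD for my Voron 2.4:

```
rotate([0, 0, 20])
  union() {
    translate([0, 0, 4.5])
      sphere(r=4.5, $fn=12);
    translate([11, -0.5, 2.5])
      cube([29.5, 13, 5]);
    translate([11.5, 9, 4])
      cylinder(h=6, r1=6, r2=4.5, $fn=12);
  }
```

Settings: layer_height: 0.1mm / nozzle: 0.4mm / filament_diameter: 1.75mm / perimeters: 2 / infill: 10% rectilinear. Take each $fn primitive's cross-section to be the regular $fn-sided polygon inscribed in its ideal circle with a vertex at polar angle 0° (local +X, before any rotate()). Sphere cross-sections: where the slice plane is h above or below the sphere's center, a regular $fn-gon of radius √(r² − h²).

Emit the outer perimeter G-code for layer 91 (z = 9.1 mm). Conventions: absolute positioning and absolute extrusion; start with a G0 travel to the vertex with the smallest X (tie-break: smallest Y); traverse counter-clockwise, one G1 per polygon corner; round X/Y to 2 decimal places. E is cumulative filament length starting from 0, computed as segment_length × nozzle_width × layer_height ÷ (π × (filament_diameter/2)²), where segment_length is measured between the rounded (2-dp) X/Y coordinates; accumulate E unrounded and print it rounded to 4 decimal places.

G0 X3.08 Y13.21 Z9.10
G1 X3.29 Y10.77 E0.0407
G1 X4.69 Y8.77 E0.0813
G1 X6.91 Y7.74 E0.1220
G1 X9.34 Y7.95 E0.1626
G1 X11.35 Y9.35 E0.2033
G1 X12.38 Y11.57 E0.2440
G1 X12.17 Y14.01 E0.2847
G1 X10.77 Y16.01 E0.3253
G1 X8.55 Y17.04 E0.3660
G1 X6.11 Y16.83 E0.4068
G1 X4.11 Y15.43 E0.4474
G1 X3.08 Y13.21 E0.4881

At z = 9.1 mm: the sphere does not reach this height (|z−center|=4.600 > r=4.5); the cube at (11, -0.5) is absent (z outside [2.5, 7.5]); the cone at (11.5, 9) contributes a regular 12-gon of circumradius 4.725 (interpolated between r1=6 and r2=4.5 at t=0.850); Merging all regions: only the cone at (11.5, 9) is present, so the union is just that shape — 1 connected region; (rotated 20° about Z; rotation is an isometry so areas/perimeters/island counts are preserved). The outline is a single polygon with 12 vertices. Extrusion per mm of travel: 0.4 × 0.1 / (π × 0.875²) = 0.016630. Accumulating E over each segment gives final E = 0.4881.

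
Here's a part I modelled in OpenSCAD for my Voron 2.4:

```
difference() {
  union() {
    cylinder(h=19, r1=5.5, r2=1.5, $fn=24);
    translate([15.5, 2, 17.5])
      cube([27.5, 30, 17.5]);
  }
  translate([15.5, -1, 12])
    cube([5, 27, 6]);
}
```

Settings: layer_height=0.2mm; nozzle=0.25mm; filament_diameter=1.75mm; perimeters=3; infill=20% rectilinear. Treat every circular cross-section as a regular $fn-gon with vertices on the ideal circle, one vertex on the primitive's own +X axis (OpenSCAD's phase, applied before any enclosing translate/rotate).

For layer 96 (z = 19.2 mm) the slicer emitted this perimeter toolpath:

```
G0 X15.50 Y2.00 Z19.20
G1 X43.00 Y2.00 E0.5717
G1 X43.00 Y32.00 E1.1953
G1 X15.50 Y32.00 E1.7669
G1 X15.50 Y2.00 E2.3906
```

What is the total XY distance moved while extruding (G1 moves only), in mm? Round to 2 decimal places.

115.00 mm

Sum the Euclidean lengths of each G1 segment: total = 115.00 mm.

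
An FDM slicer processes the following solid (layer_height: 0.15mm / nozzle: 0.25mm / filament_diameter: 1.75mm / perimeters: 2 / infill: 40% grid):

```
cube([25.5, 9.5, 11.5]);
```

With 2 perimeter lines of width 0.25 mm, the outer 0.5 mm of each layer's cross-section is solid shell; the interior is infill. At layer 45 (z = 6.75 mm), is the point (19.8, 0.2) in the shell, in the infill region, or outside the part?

At z = 6.75 mm: the 25.5×9.5 cube contributes its full rectangle. Overall, the cross-section is a single solid region. The nearest boundary edge runs (0.00, 0.00)→(25.50, 0.00); distance from the point to it = 0.20 mm. The point is inside the cross-section, 0.20 mm from the nearest boundary — within the 0.5 mm shell band (2 × 0.25).

shell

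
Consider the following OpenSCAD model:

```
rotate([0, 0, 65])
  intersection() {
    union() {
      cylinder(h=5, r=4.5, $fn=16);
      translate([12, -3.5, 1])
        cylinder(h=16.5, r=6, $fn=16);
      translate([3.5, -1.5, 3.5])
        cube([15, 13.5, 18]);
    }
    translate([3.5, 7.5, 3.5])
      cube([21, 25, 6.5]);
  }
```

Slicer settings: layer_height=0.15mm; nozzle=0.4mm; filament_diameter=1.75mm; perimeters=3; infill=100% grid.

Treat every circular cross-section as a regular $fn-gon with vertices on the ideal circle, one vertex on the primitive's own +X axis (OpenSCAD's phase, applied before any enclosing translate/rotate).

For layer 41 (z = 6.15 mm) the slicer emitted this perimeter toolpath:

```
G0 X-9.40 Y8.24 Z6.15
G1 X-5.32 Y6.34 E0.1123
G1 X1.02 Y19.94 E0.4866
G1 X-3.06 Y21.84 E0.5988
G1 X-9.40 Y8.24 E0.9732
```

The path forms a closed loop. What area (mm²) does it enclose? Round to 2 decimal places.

Apply the shoelace formula to the sequence of (X, Y) vertices; enclosed area = 67.53 mm².

67.53 mm²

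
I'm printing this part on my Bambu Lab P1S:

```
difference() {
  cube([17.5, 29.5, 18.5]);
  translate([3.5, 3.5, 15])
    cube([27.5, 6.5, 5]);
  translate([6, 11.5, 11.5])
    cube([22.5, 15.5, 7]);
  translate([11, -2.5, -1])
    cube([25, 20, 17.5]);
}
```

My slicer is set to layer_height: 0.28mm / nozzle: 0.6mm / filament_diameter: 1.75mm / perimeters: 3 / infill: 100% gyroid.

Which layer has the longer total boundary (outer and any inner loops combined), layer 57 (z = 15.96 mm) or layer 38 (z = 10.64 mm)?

Layer 57 (z = 15.96): the cube (footprint 17.5×29.5) is included at this height (perimeter 94.00 mm); the 27.5×6.5 cube at (3.5, 3.5) contributes its full rectangle (perimeter 68.00 mm); the 22.5×15.5 cube at (6, 11.5) contributes its full rectangle (perimeter 76.00 mm); the cube at (11, -2.5) (footprint 25×20) is included at this height (perimeter 90.00 mm); Subtracting the remaining from the first: starting from the 17.5×29.5 cube, the 27.5×6.5 cube at (3.5, 3.5) partially overlaps it — only the 91.00 mm² overlap (of its 178.75 mm²) is removed, clipping the outline; the 22.5×15.5 cube at (6, 11.5) partially overlaps it — only the 178.25 mm² overlap (of its 348.75 mm²) is removed, clipping the outline; the 25×20 cube at (11, -2.5) partially overlaps it — only the 32.50 mm² overlap (of its 500.00 mm²) is removed, clipping the outline — boundary = 119.00 mm. So its perimeter = 119.00 mm. Layer 38 (z = 10.64): the cube (footprint 17.5×29.5) is included at this height (perimeter 94.00 mm); the cube at (3.5, 3.5) does not reach this height (z outside [15, 20]); the cube at (6, 11.5) does not reach this height (z outside [11.5, 18.5]); the cube at (11, -2.5) (footprint 25×20) is included at this height (perimeter 90.00 mm); After the difference (first − rest): starting from the 17.5×29.5 cube, the 25×20 cube at (11, -2.5) partially overlaps it — only the 113.75 mm² overlap (of its 500.00 mm²) is removed, clipping the outline — boundary = 94.00 mm. So its perimeter = 94.00 mm. Layer 57 is larger (119.00 vs 94.00 mm).

layer 57 (z = 15.96 mm)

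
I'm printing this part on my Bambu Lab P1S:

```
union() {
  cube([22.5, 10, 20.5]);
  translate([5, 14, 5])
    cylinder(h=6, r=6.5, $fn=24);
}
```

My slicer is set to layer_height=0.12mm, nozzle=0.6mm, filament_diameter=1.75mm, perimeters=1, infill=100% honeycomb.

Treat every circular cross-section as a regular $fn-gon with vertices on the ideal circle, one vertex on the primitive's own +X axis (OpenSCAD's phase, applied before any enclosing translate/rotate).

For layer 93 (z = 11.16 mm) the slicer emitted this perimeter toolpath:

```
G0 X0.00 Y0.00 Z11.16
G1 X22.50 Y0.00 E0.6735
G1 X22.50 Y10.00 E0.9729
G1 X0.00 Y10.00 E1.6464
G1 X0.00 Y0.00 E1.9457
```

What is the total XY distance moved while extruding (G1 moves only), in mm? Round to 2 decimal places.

65.00 mm

Sum the Euclidean lengths of each G1 segment: total = 65.00 mm.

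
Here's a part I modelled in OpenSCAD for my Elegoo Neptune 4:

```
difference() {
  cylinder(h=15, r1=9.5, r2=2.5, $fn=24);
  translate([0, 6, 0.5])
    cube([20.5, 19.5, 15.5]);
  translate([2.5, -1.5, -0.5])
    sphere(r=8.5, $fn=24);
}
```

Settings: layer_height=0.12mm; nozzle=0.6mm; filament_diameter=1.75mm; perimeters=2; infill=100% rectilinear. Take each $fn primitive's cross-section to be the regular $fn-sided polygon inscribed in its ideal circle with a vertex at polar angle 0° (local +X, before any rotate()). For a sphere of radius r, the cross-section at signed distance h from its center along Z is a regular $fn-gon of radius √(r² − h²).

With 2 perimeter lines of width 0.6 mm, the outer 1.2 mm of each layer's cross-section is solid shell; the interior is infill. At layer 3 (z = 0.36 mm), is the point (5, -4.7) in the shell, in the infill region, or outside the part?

At z = 0.36 mm: the cone contributes a regular 24-gon of circumradius 9.332 (interpolated between r1=9.5 and r2=2.5 at t=0.024); the cube at (0, 6) does not reach this height (z outside [0.5, 16]); the r=8.5 sphere at (2.5, -1.5) slices to a regular 24-gon of circumradius 8.456 (√(r²−h²) with h=0.86 from center); After the difference (first − rest): starting from the cone, the r=8.5 sphere at (2.5, -1.5) partially overlaps it — only the 192.63 mm² overlap (of its 222.10 mm²) is removed, clipping the outline — 1 connected region. Overall, the cross-section is a single solid region. The nearest boundary edge runs (-1.73, -8.82)→(-0.73, -9.24); distance from the point to it = 7.31 mm. The point is not inside any of the regions above, so it lies outside the cross-section (7.31 mm from the nearest boundary).

outside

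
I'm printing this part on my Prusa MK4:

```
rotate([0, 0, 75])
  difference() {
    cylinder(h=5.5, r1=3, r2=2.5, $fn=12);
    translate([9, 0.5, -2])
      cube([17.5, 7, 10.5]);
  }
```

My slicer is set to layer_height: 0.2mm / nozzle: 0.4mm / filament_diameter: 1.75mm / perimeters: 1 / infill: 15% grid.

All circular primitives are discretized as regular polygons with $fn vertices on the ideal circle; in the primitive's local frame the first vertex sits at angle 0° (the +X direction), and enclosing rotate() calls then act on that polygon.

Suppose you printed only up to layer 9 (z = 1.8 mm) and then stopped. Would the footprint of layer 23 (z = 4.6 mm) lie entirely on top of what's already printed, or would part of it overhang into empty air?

entirely on top

Compare the two slices. At z = 1.8: the cone contributes a regular 12-gon of circumradius 2.836 (interpolated between r1=3 and r2=2.5 at t=0.327) (area = (12/2)·2.836²·sin(360°/12) = 24.13 mm²); the cube at (9, 0.5) (footprint 17.5×7) is included at this height (area 122.50 mm²); Taking the first minus the rest: starting from the cone (24.13 mm²), the 17.5×7 cube at (9, 0.5) misses the remaining region (no effect) — area = 24.13 mm²; (whole slice rotated 75° about Z — lengths, areas and connectivity unchanged). At z = 4.6: the cone contributes a regular 12-gon of circumradius 2.582 (interpolated between r1=3 and r2=2.5 at t=0.836) (area = (12/2)·2.582²·sin(360°/12) = 20.00 mm²); the cube at (9, 0.5) (footprint 17.5×7) is included at this height (area 122.50 mm²); Subtracting the remaining from the first: starting from the cone (20.00 mm²), the 17.5×7 cube at (9, 0.5) misses the remaining region (no effect) — area = 20.00 mm²; (rotated 75° about Z; rotation is an isometry so areas/perimeters/island counts are preserved). Checking containment: the cross-section at z = 4.6 is a subset of the cross-section at z = 1.8.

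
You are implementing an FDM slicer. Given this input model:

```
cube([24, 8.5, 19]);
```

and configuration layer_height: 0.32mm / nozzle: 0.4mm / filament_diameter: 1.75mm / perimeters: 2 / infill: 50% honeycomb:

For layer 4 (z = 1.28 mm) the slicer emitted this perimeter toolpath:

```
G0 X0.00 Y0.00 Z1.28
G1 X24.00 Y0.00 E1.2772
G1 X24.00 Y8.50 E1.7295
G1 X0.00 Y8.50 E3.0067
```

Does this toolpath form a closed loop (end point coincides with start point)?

no

Start point (G0): (0.00, 0.00). End point (last G1): the path does not return to the start — open.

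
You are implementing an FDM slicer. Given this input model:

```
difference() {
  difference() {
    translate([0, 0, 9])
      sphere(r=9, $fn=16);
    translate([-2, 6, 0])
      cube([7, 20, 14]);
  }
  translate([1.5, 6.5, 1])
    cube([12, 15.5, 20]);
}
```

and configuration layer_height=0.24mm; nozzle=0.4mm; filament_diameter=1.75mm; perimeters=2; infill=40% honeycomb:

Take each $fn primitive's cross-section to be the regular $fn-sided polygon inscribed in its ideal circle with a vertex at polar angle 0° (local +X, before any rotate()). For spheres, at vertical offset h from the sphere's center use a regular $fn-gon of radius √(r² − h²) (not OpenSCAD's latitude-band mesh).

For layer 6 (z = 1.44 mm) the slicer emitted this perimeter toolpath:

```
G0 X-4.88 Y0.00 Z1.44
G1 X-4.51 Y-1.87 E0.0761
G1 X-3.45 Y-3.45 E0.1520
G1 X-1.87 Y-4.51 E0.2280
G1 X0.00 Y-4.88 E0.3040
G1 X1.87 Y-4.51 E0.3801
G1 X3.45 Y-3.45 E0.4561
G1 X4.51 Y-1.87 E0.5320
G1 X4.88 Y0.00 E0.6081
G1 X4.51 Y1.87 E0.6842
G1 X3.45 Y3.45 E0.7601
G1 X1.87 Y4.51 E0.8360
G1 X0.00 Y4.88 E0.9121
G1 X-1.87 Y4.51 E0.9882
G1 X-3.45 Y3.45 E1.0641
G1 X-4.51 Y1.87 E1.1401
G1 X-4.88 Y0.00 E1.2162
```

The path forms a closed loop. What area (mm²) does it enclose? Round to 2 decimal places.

Apply the shoelace formula to the sequence of (X, Y) vertices; enclosed area = 72.93 mm².

72.93 mm²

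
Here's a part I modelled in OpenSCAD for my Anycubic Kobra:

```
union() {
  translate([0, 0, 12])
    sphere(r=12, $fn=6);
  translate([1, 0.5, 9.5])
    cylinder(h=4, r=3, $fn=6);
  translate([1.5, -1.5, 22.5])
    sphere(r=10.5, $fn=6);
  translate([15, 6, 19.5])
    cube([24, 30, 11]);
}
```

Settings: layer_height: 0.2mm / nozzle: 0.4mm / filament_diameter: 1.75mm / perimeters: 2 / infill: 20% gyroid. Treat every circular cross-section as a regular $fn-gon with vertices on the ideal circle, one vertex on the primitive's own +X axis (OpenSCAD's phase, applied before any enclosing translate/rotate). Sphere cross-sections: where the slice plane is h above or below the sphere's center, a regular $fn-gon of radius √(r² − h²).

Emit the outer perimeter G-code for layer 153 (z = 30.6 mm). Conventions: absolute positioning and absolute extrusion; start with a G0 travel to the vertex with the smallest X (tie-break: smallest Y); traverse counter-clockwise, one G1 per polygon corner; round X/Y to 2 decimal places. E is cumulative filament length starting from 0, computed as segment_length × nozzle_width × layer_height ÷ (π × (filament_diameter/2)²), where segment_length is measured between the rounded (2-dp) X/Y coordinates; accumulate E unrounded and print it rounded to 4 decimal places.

At z = 30.6 mm: the sphere is not intersected at this z (|z−center|=18.600 > r=12); the cylinder at (1, 0.5) is not intersected at this z (z outside [9.5, 13.5]); the r=10.5 sphere at (1.5, -1.5) slices to a regular 6-gon of circumradius 6.681 (√(r²−h²) with h=8.1 from center); the cube at (15, 6) does not reach this height (z outside [19.5, 30.5]); Taking the union: only the r=10.5 sphere at (1.5, -1.5) is present, so the union is just that shape — 1 connected region. The outline is a single polygon with 6 vertices. Extrusion per mm of travel: 0.4 × 0.2 / (π × 0.875²) = 0.033260. Accumulating E over each segment gives final E = 1.3336.

G0 X-5.18 Y-1.50 Z30.60
G1 X-1.84 Y-7.29 E0.2223
G1 X4.84 Y-7.29 E0.4445
G1 X8.18 Y-1.50 E0.6668
G1 X4.84 Y4.29 E0.8891
G1 X-1.84 Y4.29 E1.1113
G1 X-5.18 Y-1.50 E1.3336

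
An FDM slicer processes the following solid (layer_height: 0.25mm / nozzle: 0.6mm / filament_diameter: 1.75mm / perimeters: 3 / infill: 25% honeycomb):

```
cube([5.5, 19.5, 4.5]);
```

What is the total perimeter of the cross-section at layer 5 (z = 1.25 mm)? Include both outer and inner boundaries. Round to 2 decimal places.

50.00 mm

At z = 1.25 mm: the cube is present — its section is the full 5.5×19.5 rectangle (perimeter 50.00 mm). Overall, the cross-section is a single solid region. Total boundary length (outer) = 50.00 mm.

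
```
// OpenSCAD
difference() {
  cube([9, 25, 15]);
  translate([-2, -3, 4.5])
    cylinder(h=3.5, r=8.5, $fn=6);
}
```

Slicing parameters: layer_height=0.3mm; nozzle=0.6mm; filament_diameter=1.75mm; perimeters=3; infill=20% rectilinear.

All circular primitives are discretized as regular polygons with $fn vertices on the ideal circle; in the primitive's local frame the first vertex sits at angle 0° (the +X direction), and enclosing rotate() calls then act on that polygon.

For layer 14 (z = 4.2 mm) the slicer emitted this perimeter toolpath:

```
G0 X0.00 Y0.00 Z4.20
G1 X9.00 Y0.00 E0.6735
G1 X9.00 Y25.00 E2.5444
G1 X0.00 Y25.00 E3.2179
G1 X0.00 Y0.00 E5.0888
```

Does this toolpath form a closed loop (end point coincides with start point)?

yes

Start point (G0): (0.00, 0.00). End point (last G1): the path returns to the start — closed.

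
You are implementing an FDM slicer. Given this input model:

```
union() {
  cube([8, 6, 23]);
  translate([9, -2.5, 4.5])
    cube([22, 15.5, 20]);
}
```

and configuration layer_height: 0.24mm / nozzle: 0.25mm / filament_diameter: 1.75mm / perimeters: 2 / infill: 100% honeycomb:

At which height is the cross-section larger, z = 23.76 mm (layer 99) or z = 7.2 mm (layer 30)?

layer 30 (z = 7.2 mm)

Layer 99 (z = 23.76): the cube is not intersected at this z (z outside [0, 23]); the 22×15.5 cube at (9, -2.5) contributes its full rectangle (area 341.00 mm²); Combining (union): only the 22×15.5 cube at (9, -2.5) is present, so the union is just that shape — area = 341.00 mm². So its area = 341.00 mm². Layer 30 (z = 7.2): the cube (footprint 8×6) is included at this height (area 48.00 mm²); the cube at (9, -2.5) is present — its section is the full 22×15.5 rectangle (area 341.00 mm²); Merging all regions: the 2 present regions are separate (no shared area or edge), so areas and boundary lengths simply add and each stays a separate island — area = 389.00 mm². So its area = 389.00 mm². Layer 30 is larger (389.00 vs 341.00 mm²).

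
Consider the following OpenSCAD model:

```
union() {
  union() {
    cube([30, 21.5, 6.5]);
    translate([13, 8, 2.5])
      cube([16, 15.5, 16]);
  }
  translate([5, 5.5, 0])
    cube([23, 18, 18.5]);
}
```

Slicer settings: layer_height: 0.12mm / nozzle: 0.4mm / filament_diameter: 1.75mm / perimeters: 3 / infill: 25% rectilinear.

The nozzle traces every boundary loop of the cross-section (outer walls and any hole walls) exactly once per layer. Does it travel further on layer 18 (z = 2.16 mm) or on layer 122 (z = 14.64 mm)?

layer 18 (z = 2.16 mm)

Layer 18 (z = 2.16): the cube (footprint 30×21.5) is included at this height (perimeter 103.00 mm); the cube at (13, 8) is not intersected at this z (z outside [2.5, 18.5]); Merging all regions: only the 30×21.5 cube is present, so the union is just that shape — boundary = 103.00 mm; the cube at (5, 5.5) (footprint 23×18) is included at this height (perimeter 82.00 mm); Merging all regions: the regions partially overlap (shared area 368.00 mm²), so the edge portions inside another operand are dropped and the merged outline is re-measured after clipping — boundary = 107.00 mm. So its perimeter = 107.00 mm. Layer 122 (z = 14.64): the cube does not reach this height (z outside [0, 6.5]); the cube at (13, 8) is present — its section is the full 16×15.5 rectangle (perimeter 63.00 mm); Merging all regions: only the 16×15.5 cube at (13, 8) is present, so the union is just that shape — boundary = 63.00 mm; the 23×18 cube at (5, 5.5) contributes its full rectangle (perimeter 82.00 mm); Taking the union: the regions partially overlap (shared area 232.50 mm²), so the edge portions inside another operand are dropped and the merged outline is re-measured after clipping — boundary = 84.00 mm. So its perimeter = 84.00 mm. Layer 18 is larger (107.00 vs 84.00 mm).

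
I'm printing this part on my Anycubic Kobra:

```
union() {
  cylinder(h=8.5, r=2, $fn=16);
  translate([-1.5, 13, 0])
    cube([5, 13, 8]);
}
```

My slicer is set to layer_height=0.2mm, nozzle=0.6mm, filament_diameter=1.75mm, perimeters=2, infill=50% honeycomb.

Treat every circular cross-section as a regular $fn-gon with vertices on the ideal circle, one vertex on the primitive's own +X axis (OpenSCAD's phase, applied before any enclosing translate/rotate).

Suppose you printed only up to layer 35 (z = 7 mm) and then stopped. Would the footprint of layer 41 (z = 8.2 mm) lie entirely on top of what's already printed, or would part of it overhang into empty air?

Compare the two slices. At z = 7: the r=2 cylinder gives a regular 16-gon of circumradius 2 (constant along its height) (area = (16/2)·2.000²·sin(360°/16) = 12.25 mm²); the 5×13 cube at (-1.5, 13) contributes its full rectangle (area 65.00 mm²); Taking the union: the 2 present regions are separate (no shared area or edge), so areas and boundary lengths simply add and each stays a separate island — area = 77.25 mm². At z = 8.2: the r=2 cylinder contributes a regular 16-gon of circumradius 2 (area = (16/2)·2.000²·sin(360°/16) = 12.25 mm²); the cube at (-1.5, 13) is absent (z outside [0, 8]); Taking the union: only the r=2 cylinder is present, so the union is just that shape — area = 12.25 mm². Checking containment: the cross-section at z = 8.2 is a subset of the cross-section at z = 7.

entirely on top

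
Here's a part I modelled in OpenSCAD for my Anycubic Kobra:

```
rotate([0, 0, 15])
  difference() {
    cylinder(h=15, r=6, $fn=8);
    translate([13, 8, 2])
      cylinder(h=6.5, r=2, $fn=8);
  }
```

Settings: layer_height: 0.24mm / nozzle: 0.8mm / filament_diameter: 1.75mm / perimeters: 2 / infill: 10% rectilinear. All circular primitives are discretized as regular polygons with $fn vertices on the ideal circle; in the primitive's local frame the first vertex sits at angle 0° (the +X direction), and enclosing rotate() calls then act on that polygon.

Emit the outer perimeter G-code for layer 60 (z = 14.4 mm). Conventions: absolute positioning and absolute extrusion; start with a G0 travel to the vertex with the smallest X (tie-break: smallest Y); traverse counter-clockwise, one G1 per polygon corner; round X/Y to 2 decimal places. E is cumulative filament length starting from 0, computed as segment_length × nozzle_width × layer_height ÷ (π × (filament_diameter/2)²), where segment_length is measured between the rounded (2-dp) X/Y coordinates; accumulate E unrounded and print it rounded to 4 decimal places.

At z = 14.4 mm: the cylinder: section is a regular 8-gon, circumradius r=6; the cylinder at (13, 8) is absent (z outside [2, 8.5]); After the difference (first − rest): none of the subtracted shapes is present at this height, so the r=6 cylinder is unchanged — 1 connected region; (whole slice rotated 15° about Z — lengths, areas and connectivity unchanged). The outline is a single polygon with 8 vertices. Extrusion per mm of travel: 0.8 × 0.24 / (π × 0.875²) = 0.079824. Accumulating E over each segment gives final E = 2.9342.

G0 X-5.80 Y-1.55 Z14.40
G1 X-3.00 Y-5.20 E0.3672
G1 X1.55 Y-5.80 E0.7336
G1 X5.20 Y-3.00 E1.1008
G1 X5.80 Y1.55 E1.4671
G1 X3.00 Y5.20 E1.8343
G1 X-1.55 Y5.80 E2.2007
G1 X-5.20 Y3.00 E2.5679
G1 X-5.80 Y-1.55 E2.9342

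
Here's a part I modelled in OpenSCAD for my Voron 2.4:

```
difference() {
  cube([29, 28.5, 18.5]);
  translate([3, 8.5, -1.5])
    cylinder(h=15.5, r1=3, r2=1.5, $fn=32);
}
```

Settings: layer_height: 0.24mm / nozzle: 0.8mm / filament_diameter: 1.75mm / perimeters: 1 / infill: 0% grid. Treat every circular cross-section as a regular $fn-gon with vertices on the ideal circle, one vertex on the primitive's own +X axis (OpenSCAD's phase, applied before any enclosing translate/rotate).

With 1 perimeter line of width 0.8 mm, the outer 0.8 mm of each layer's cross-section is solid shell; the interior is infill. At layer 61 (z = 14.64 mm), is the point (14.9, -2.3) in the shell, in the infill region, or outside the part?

At z = 14.64 mm: the cube (footprint 29×28.5) is included at this height; the cone at (3, 8.5) is absent (z outside [-1.5, 14]); After the difference (first − rest): none of the subtracted shapes is present at this height, so the 29×28.5 cube is unchanged — 1 connected region. Overall, the cross-section is a single solid region. The nearest boundary edge runs (0.00, 0.00)→(29.00, 0.00); distance from the point to it = 2.30 mm. The point is not inside any of the regions above, so it lies outside the cross-section (2.30 mm from the nearest boundary).

outside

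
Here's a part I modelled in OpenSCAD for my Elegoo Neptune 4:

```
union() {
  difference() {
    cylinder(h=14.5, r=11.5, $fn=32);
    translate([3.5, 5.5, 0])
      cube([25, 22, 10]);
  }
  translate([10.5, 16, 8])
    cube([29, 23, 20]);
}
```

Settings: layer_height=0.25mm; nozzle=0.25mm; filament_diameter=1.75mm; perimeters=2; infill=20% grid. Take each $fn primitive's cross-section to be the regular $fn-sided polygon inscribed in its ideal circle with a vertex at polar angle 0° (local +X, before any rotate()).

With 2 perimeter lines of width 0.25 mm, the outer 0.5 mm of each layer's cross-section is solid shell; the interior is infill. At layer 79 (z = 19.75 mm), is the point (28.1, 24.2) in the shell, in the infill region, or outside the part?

infill

At z = 19.75 mm: the cylinder does not reach this height (z outside [0, 14.5]); the cube at (3.5, 5.5) is absent (z outside [0, 10]); Subtracting the remaining from the first: the first operand is absent here, so nothing remains; the cube at (10.5, 16) is present — its section is the full 29×23 rectangle; Taking the union: only the 29×23 cube at (10.5, 16) is present, so the union is just that shape — 1 connected region. Overall, the cross-section is a single solid region. The nearest boundary edge runs (10.50, 16.00)→(39.50, 16.00); distance from the point to it = 8.20 mm. The point is inside the cross-section and 8.20 mm from the nearest boundary — more than the 0.5 mm shell width (2 × 0.25), so it's in the infill interior.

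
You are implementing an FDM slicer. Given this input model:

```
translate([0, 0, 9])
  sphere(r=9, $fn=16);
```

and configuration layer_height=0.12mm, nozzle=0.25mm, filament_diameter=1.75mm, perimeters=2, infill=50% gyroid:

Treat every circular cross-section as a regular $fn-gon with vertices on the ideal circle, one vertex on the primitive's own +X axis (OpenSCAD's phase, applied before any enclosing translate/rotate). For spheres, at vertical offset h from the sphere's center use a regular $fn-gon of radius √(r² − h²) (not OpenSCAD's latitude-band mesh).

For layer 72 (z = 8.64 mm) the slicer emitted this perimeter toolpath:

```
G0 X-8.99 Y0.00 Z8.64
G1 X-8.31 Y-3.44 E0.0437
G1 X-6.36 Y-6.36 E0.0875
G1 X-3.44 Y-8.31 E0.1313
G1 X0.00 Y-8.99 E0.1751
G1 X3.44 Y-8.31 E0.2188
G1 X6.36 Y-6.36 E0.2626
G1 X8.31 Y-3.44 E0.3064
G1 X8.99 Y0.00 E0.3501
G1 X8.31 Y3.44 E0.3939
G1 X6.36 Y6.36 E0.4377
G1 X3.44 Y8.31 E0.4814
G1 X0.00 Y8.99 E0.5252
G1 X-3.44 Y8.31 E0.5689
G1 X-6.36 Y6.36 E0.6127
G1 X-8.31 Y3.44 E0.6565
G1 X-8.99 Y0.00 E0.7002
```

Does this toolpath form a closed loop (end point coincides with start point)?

yes

Start point (G0): (-8.99, 0.00). End point (last G1): the path returns to the start — closed.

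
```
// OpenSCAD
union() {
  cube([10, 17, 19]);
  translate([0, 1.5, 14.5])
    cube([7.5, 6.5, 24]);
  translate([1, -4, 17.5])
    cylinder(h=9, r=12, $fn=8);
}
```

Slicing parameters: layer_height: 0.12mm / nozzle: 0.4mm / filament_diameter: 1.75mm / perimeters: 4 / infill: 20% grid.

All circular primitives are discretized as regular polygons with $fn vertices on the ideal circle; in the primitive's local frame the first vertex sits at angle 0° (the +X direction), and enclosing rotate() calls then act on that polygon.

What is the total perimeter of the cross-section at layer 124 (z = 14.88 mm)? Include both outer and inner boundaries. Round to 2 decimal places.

At z = 14.88 mm: the cube (footprint 10×17) is included at this height (perimeter 54.00 mm); the cube at (0, 1.5) (footprint 7.5×6.5) is included at this height (perimeter 28.00 mm); the cylinder at (1, -4) is absent (z outside [17.5, 26.5]); Taking the union: the 7.5×6.5 cube at (0, 1.5) lies entirely inside the 10×17 cube, so the union is just the 10×17 cube — boundary = 54.00 mm. Overall, the cross-section is a single solid region. Total boundary length (outer) = 54.00 mm.

54.00 mm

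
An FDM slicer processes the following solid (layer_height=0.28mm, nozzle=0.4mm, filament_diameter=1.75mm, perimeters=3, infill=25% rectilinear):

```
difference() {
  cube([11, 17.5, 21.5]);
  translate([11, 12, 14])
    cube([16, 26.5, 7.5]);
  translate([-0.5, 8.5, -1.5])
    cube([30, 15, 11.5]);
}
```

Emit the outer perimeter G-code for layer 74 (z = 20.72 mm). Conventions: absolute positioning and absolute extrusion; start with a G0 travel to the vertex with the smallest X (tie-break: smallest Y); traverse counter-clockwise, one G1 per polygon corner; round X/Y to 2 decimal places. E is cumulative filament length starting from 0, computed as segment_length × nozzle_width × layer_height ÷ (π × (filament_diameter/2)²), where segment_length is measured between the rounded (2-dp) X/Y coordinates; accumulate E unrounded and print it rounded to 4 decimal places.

G0 X0.00 Y0.00 Z20.72
G1 X11.00 Y0.00 E0.5122
G1 X11.00 Y17.50 E1.3271
G1 X0.00 Y17.50 E1.8393
G1 X0.00 Y0.00 E2.6542

At z = 20.72 mm: the cube (footprint 11×17.5) is included at this height; the cube at (11, 12) is present — its section is the full 16×26.5 rectangle; the cube at (-0.5, 8.5) is absent (z outside [-1.5, 10]); Taking the first minus the rest: starting from the 11×17.5 cube, the 16×26.5 cube at (11, 12) misses the remaining region (no effect) — 1 connected region. The outline is a single polygon with 4 vertices. Extrusion per mm of travel: 0.4 × 0.28 / (π × 0.875²) = 0.046564. Accumulating E over each segment gives final E = 2.6542.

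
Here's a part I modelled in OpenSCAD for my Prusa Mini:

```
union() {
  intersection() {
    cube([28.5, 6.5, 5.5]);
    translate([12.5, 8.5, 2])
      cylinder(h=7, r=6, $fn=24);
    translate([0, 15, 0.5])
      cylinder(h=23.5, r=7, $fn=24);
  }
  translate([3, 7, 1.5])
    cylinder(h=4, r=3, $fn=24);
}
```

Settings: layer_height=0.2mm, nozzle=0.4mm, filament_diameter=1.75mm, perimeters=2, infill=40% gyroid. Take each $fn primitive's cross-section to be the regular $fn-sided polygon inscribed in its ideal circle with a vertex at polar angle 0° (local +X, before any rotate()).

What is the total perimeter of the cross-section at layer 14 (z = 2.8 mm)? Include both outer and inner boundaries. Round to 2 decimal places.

At z = 2.8 mm: the cube (footprint 28.5×6.5) is included at this height (perimeter 70.00 mm); the r=6 cylinder at (12.5, 8.5) gives a regular 24-gon of circumradius 6 (constant along its height) (perimeter = 2·24·6.000·sin(180°/24) = 37.59 mm); the cylinder at (0, 15): section is a regular 24-gon, circumradius r=7 (perimeter = 2·24·7.000·sin(180°/24) = 43.86 mm); Keeping only the common overlap: the r=6 cylinder at (12.5, 8.5) partially overlaps the 28.5×6.5 cube; clipping to the common part keeps 32.49 mm²; the r=7 cylinder at (0, 15) does not overlap the running intersection (empty) — nothing remains; the r=3 cylinder at (3, 7) gives a regular 24-gon of circumradius 3 (constant along its height) (perimeter = 2·24·3.000·sin(180°/24) = 18.80 mm); Taking the union: only the r=3 cylinder at (3, 7) is present, so the union is just that shape — boundary = 18.80 mm. Overall, the cross-section is a single solid region. Total boundary length (outer) = 18.80 mm.

18.80 mm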